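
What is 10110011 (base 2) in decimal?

Sum of powers of 2 for each 1-bit:
2^0 + 2^1 + 2^4 + 2^5 + 2^7
= 1 + 2 + 16 + 32 + 128
= 179



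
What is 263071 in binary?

Using repeated division by 2:
263071 ÷ 2 = 131535 remainder 1
131535 ÷ 2 = 65767 remainder 1
65767 ÷ 2 = 32883 remainder 1
32883 ÷ 2 = 16441 remainder 1
16441 ÷ 2 = 8220 remainder 1
8220 ÷ 2 = 4110 remainder 0
4110 ÷ 2 = 2055 remainder 0
2055 ÷ 2 = 1027 remainder 1
1027 ÷ 2 = 513 remainder 1
513 ÷ 2 = 256 remainder 1
256 ÷ 2 = 128 remainder 0
128 ÷ 2 = 64 remainder 0
64 ÷ 2 = 32 remainder 0
32 ÷ 2 = 16 remainder 0
16 ÷ 2 = 8 remainder 0
8 ÷ 2 = 4 remainder 0
4 ÷ 2 = 2 remainder 0
2 ÷ 2 = 1 remainder 0
1 ÷ 2 = 0 remainder 1
Reading remainders bottom to top: 1000000001110011111



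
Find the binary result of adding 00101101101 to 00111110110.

Add column by column from the right: bit + bit + carry-in; write the sum mod 2, carry 1 when the sum is 2 or 3.
carry:  01111111000
        00101101101
+       00111110110
-------------------
       001101100011
(the carry out of the leftmost column, 0, becomes the leading bit)
Decimal check:
  00101101101 = 256 + 64 + 32 + 8 + 4 + 1 = 365
  00111110110 = 256 + 128 + 64 + 32 + 16 + 4 + 2 = 502
  365 + 502 = 867, and 001101100011 = 512 + 256 + 64 + 32 + 2 + 1 = 867 ✓



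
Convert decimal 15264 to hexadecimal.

Using repeated division by 16 (digits 10–15 are A–F):
15264 ÷ 16 = 954 remainder 0
954 ÷ 16 = 59 remainder 10 (A)
59 ÷ 16 = 3 remainder 11 (B)
3 ÷ 16 = 0 remainder 3
Reading remainders bottom to top: 3BA0



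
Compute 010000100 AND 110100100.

AND: 1 only when both bits are 1
  010000100
& 110100100
-----------
  010000100
Decimal: 132 & 420 = 132



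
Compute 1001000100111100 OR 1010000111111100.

OR: 1 when either bit is 1
  1001000100111100
| 1010000111111100
------------------
  1011000111111100
Decimal: 37180 | 41468 = 45564



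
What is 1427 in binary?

Using repeated division by 2:
1427 ÷ 2 = 713 remainder 1
713 ÷ 2 = 356 remainder 1
356 ÷ 2 = 178 remainder 0
178 ÷ 2 = 89 remainder 0
89 ÷ 2 = 44 remainder 1
44 ÷ 2 = 22 remainder 0
22 ÷ 2 = 11 remainder 0
11 ÷ 2 = 5 remainder 1
5 ÷ 2 = 2 remainder 1
2 ÷ 2 = 1 remainder 0
1 ÷ 2 = 0 remainder 1
Reading remainders bottom to top: 10110010011



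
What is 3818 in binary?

Using repeated division by 2:
3818 ÷ 2 = 1909 remainder 0
1909 ÷ 2 = 954 remainder 1
954 ÷ 2 = 477 remainder 0
477 ÷ 2 = 238 remainder 1
238 ÷ 2 = 119 remainder 0
119 ÷ 2 = 59 remainder 1
59 ÷ 2 = 29 remainder 1
29 ÷ 2 = 14 remainder 1
14 ÷ 2 = 7 remainder 0
7 ÷ 2 = 3 remainder 1
3 ÷ 2 = 1 remainder 1
1 ÷ 2 = 0 remainder 1
Reading remainders bottom to top: 111011101010



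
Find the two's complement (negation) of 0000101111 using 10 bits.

Original: 0000101111
Step 1 - Invert all bits: 1111010000
Step 2 - Add 1: 1111010001
Verification: 0000101111 + 1111010001 = 10000000000; discarding the end carry (carry out of the top bit) leaves the 10-bit value 0000000000, as required for x + (-x)



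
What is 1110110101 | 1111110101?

OR: 1 when either bit is 1
  1110110101
| 1111110101
------------
  1111110101
Decimal: 949 | 1013 = 1013



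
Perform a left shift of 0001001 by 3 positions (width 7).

Original: 0001001 (decimal 9)
Shift left by 3 positions
Append 3 zeros on the right
Result: 1001000 (decimal 72)
Equivalent: 9 << 3 = 9 × 2^3 = 72



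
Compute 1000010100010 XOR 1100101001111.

XOR: 1 when bits differ
  1000010100010
^ 1100101001111
---------------
  0100111101101
Decimal: 4258 ^ 6479 = 2541



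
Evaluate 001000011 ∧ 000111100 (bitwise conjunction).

AND: 1 only when both bits are 1
  001000011
& 000111100
-----------
  000000000
Decimal: 67 & 60 = 0



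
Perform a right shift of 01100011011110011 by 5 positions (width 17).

Original: 01100011011110011 (decimal 50931)
Shift right by 5 positions
Drop the 5 low bits; fill with zeros on the left
Result: 00000011000110111 (decimal 1591)
Equivalent: 50931 >> 5 = 50931 ÷ 2^5 = 1591



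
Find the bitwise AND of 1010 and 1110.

AND: 1 only when both bits are 1
  1010
& 1110
------
  1010
Decimal: 10 & 14 = 10



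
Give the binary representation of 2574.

Using repeated division by 2:
2574 ÷ 2 = 1287 remainder 0
1287 ÷ 2 = 643 remainder 1
643 ÷ 2 = 321 remainder 1
321 ÷ 2 = 160 remainder 1
160 ÷ 2 = 80 remainder 0
80 ÷ 2 = 40 remainder 0
40 ÷ 2 = 20 remainder 0
20 ÷ 2 = 10 remainder 0
10 ÷ 2 = 5 remainder 0
5 ÷ 2 = 2 remainder 1
2 ÷ 2 = 1 remainder 0
1 ÷ 2 = 0 remainder 1
Reading remainders bottom to top: 101000001110



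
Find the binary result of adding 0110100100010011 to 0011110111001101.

Add column by column from the right: bit + bit + carry-in; write the sum mod 2, carry 1 when the sum is 2 or 3.
carry:  1111001000111110
        0110100100010011
+       0011110111001101
------------------------
       01010011011100000
(the carry out of the leftmost column, 0, becomes the leading bit)
Decimal check:
  0110100100010011 = 16384 + 8192 + 2048 + 256 + 16 + 2 + 1 = 26899
  0011110111001101 = 8192 + 4096 + 2048 + 1024 + 256 + 128 + 64 + 8 + 4 + 1 = 15821
  26899 + 15821 = 42720, and 01010011011100000 = 32768 + 8192 + 1024 + 512 + 128 + 64 + 32 = 42720 ✓



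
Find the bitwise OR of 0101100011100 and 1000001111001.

OR: 1 when either bit is 1
  0101100011100
| 1000001111001
---------------
  1101101111101
Decimal: 2844 | 4217 = 7037



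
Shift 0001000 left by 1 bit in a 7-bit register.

Original: 0001000 (decimal 8)
Shift left by 1 position
Append 1 zero on the right
Result: 0010000 (decimal 16)
Equivalent: 8 << 1 = 8 × 2^1 = 16



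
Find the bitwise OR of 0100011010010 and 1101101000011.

OR: 1 when either bit is 1
  0100011010010
| 1101101000011
---------------
  1101111010011
Decimal: 2258 | 6979 = 7123



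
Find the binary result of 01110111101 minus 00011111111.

Method 1 - Direct subtraction (column by column from the right: bit − bit − borrow-in; if negative, add 2 and borrow 1 from the next column):
borrow: 00111111100
        01110111101
-       00011111111
-------------------
        01010111110

Method 2 - Add two's complement:
Two's complement of 00011111111: invert → 11100000000, add 1 → 11100000001
  01110111101
+ 11100000001
-------------
 101010111110  (end carry out of the top bit = 1)
Discarding the end carry: 01010111110
Decimal check:
  01110111101 = 512 + 256 + 128 + 32 + 16 + 8 + 4 + 1 = 957
  00011111111 = 128 + 64 + 32 + 16 + 8 + 4 + 2 + 1 = 255
  957 - 255 = 702, and 01010111110 = 512 + 128 + 32 + 16 + 8 + 4 + 2 = 702 ✓



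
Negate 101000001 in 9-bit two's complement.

Original (sign bit 1, negative): 101000001
Step 1 - Invert all bits: 010111110
Step 2 - Add 1: 010111111
Verification: 101000001 + 010111111 = 1000000000; discarding the end carry (carry out of the top bit) leaves the 9-bit value 000000000, as required for x + (-x)



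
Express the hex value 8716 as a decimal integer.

Expand by place value (powers of 16):
8716 = 8 × 16^3 + 7 × 16^2 + 1 × 16^1 + 6 × 16^0
= 8 × 4096 + 7 × 256 + 1 × 16 + 6 × 1
= 32768 + 1792 + 16 + 6
= 34582



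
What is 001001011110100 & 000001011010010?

AND: 1 only when both bits are 1
  001001011110100
& 000001011010010
-----------------
  000001011010000
Decimal: 4852 & 722 = 720



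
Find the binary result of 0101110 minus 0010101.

Method 1 - Direct subtraction (column by column from the right: bit − bit − borrow-in; if negative, add 2 and borrow 1 from the next column):
borrow: 0100010
        0101110
-       0010101
---------------
        0011001

Method 2 - Add two's complement:
Two's complement of 0010101: invert → 1101010, add 1 → 1101011
  0101110
+ 1101011
---------
 10011001  (end carry out of the top bit = 1)
Discarding the end carry: 0011001
Decimal check:
  0101110 = 32 + 8 + 4 + 2 = 46
  0010101 = 16 + 4 + 1 = 21
  46 - 21 = 25, and 0011001 = 16 + 8 + 1 = 25 ✓



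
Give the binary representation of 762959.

Using repeated division by 2:
762959 ÷ 2 = 381479 remainder 1
381479 ÷ 2 = 190739 remainder 1
190739 ÷ 2 = 95369 remainder 1
95369 ÷ 2 = 47684 remainder 1
47684 ÷ 2 = 23842 remainder 0
23842 ÷ 2 = 11921 remainder 0
11921 ÷ 2 = 5960 remainder 1
5960 ÷ 2 = 2980 remainder 0
2980 ÷ 2 = 1490 remainder 0
1490 ÷ 2 = 745 remainder 0
745 ÷ 2 = 372 remainder 1
372 ÷ 2 = 186 remainder 0
186 ÷ 2 = 93 remainder 0
93 ÷ 2 = 46 remainder 1
46 ÷ 2 = 23 remainder 0
23 ÷ 2 = 11 remainder 1
11 ÷ 2 = 5 remainder 1
5 ÷ 2 = 2 remainder 1
2 ÷ 2 = 1 remainder 0
1 ÷ 2 = 0 remainder 1
Reading remainders bottom to top: 10111010010001001111



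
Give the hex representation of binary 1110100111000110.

Group into 4-bit nibbles from right:
  1110 = E
  1001 = 9
  1100 = C
  0110 = 6
Result: E9C6



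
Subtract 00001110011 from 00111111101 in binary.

Method 1 - Direct subtraction (column by column from the right: bit − bit − borrow-in; if negative, add 2 and borrow 1 from the next column):
borrow: 00000000100
        00111111101
-       00001110011
-------------------
        00110001010

Method 2 - Add two's complement:
Two's complement of 00001110011: invert → 11110001100, add 1 → 11110001101
  00111111101
+ 11110001101
-------------
 100110001010  (end carry out of the top bit = 1)
Discarding the end carry: 00110001010
Decimal check:
  00111111101 = 256 + 128 + 64 + 32 + 16 + 8 + 4 + 1 = 509
  00001110011 = 64 + 32 + 16 + 2 + 1 = 115
  509 - 115 = 394, and 00110001010 = 256 + 128 + 8 + 2 = 394 ✓



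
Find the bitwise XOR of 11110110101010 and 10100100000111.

XOR: 1 when bits differ
  11110110101010
^ 10100100000111
----------------
  01010010101101
Decimal: 15786 ^ 10503 = 5293



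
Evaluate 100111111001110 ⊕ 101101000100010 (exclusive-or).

XOR: 1 when bits differ
  100111111001110
^ 101101000100010
-----------------
  001010111101100
Decimal: 20430 ^ 23074 = 5612



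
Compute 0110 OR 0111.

OR: 1 when either bit is 1
  0110
| 0111
------
  0111
Decimal: 6 | 7 = 7



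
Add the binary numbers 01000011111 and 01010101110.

Add column by column from the right: bit + bit + carry-in; write the sum mod 2, carry 1 when the sum is 2 or 3.
carry:  10001111100
        01000011111
+       01010101110
-------------------
       010011001101
(the carry out of the leftmost column, 0, becomes the leading bit)
Decimal check:
  01000011111 = 512 + 16 + 8 + 4 + 2 + 1 = 543
  01010101110 = 512 + 128 + 32 + 8 + 4 + 2 = 686
  543 + 686 = 1229, and 010011001101 = 1024 + 128 + 64 + 8 + 4 + 1 = 1229 ✓



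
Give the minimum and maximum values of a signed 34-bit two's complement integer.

For 34-bit two's complement:
Minimum: -2^33 = -8589934592
Maximum: 2^33 - 1 = 8589934591



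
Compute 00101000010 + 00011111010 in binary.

Add column by column from the right: bit + bit + carry-in; write the sum mod 2, carry 1 when the sum is 2 or 3.
carry:  01110000100
        00101000010
+       00011111010
-------------------
       001000111100
(the carry out of the leftmost column, 0, becomes the leading bit)
Decimal check:
  00101000010 = 256 + 64 + 2 = 322
  00011111010 = 128 + 64 + 32 + 16 + 8 + 2 = 250
  322 + 250 = 572, and 001000111100 = 512 + 32 + 16 + 8 + 4 = 572 ✓



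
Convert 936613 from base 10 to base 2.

Using repeated division by 2:
936613 ÷ 2 = 468306 remainder 1
468306 ÷ 2 = 234153 remainder 0
234153 ÷ 2 = 117076 remainder 1
117076 ÷ 2 = 58538 remainder 0
58538 ÷ 2 = 29269 remainder 0
29269 ÷ 2 = 14634 remainder 1
14634 ÷ 2 = 7317 remainder 0
7317 ÷ 2 = 3658 remainder 1
3658 ÷ 2 = 1829 remainder 0
1829 ÷ 2 = 914 remainder 1
914 ÷ 2 = 457 remainder 0
457 ÷ 2 = 228 remainder 1
228 ÷ 2 = 114 remainder 0
114 ÷ 2 = 57 remainder 0
57 ÷ 2 = 28 remainder 1
28 ÷ 2 = 14 remainder 0
14 ÷ 2 = 7 remainder 0
7 ÷ 2 = 3 remainder 1
3 ÷ 2 = 1 remainder 1
1 ÷ 2 = 0 remainder 1
Reading remainders bottom to top: 11100100101010100101



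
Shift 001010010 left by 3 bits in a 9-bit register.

Original: 001010010 (decimal 82)
Shift left by 3 positions
Append 3 zeros on the right and drop the 3 high bits that overflow the 9-bit width
Result: 010010000 (decimal 144)
Equivalent: 82 << 3 = 82 × 2^3 = 656, truncated to 9 bits = 144



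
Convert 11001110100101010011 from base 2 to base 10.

Sum of powers of 2 for each 1-bit:
2^0 + 2^1 + 2^4 + 2^6 + 2^8 + 2^11 + 2^13 + 2^14 + 2^15 + 2^18 + 2^19
= 1 + 2 + 16 + 64 + 256 + 2048 + 8192 + 16384 + 32768 + 262144 + 524288
= 846163



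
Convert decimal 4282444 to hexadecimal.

Using repeated division by 16 (digits 10–15 are A–F):
4282444 ÷ 16 = 267652 remainder 12 (C)
267652 ÷ 16 = 16728 remainder 4
16728 ÷ 16 = 1045 remainder 8
1045 ÷ 16 = 65 remainder 5
65 ÷ 16 = 4 remainder 1
4 ÷ 16 = 0 remainder 4
Reading remainders bottom to top: 41584C



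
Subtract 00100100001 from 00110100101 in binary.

Method 1 - Direct subtraction (column by column from the right: bit − bit − borrow-in; if negative, add 2 and borrow 1 from the next column):
borrow: 00000000000
        00110100101
-       00100100001
-------------------
        00010000100

Method 2 - Add two's complement:
Two's complement of 00100100001: invert → 11011011110, add 1 → 11011011111
  00110100101
+ 11011011111
-------------
 100010000100  (end carry out of the top bit = 1)
Discarding the end carry: 00010000100
Decimal check:
  00110100101 = 256 + 128 + 32 + 4 + 1 = 421
  00100100001 = 256 + 32 + 1 = 289
  421 - 289 = 132, and 00010000100 = 128 + 4 = 132 ✓



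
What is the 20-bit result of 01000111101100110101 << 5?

Original: 01000111101100110101 (decimal 293685)
Shift left by 5 positions
Append 5 zeros on the right and drop the 5 high bits that overflow the 20-bit width
Result: 11110110011010100000 (decimal 1009312)
Equivalent: 293685 << 5 = 293685 × 2^5 = 9397920, truncated to 20 bits = 1009312



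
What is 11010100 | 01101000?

OR: 1 when either bit is 1
  11010100
| 01101000
----------
  11111100
Decimal: 212 | 104 = 252



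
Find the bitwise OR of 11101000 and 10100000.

OR: 1 when either bit is 1
  11101000
| 10100000
----------
  11101000
Decimal: 232 | 160 = 232



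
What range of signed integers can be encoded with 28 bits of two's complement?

For 28-bit two's complement:
Minimum: -2^27 = -134217728
Maximum: 2^27 - 1 = 134217727



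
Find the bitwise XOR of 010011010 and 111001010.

XOR: 1 when bits differ
  010011010
^ 111001010
-----------
  101010000
Decimal: 154 ^ 458 = 336



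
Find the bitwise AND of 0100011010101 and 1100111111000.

AND: 1 only when both bits are 1
  0100011010101
& 1100111111000
---------------
  0100011010000
Decimal: 2261 & 6648 = 2256



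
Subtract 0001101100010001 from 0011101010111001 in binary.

Method 1 - Direct subtraction (column by column from the right: bit − bit − borrow-in; if negative, add 2 and borrow 1 from the next column):
borrow: 0011111000000000
        0011101010111001
-       0001101100010001
------------------------
        0001111110101000

Method 2 - Add two's complement:
Two's complement of 0001101100010001: invert → 1110010011101110, add 1 → 1110010011101111
  0011101010111001
+ 1110010011101111
------------------
 10001111110101000  (end carry out of the top bit = 1)
Discarding the end carry: 0001111110101000
Decimal check:
  0011101010111001 = 8192 + 4096 + 2048 + 512 + 128 + 32 + 16 + 8 + 1 = 15033
  0001101100010001 = 4096 + 2048 + 512 + 256 + 16 + 1 = 6929
  15033 - 6929 = 8104, and 0001111110101000 = 4096 + 2048 + 1024 + 512 + 256 + 128 + 32 + 8 = 8104 ✓



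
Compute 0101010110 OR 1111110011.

OR: 1 when either bit is 1
  0101010110
| 1111110011
------------
  1111110111
Decimal: 342 | 1011 = 1015



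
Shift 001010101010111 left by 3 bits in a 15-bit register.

Original: 001010101010111 (decimal 5463)
Shift left by 3 positions
Append 3 zeros on the right and drop the 3 high bits that overflow the 15-bit width
Result: 010101010111000 (decimal 10936)
Equivalent: 5463 << 3 = 5463 × 2^3 = 43704, truncated to 15 bits = 10936



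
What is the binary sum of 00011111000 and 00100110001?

Add column by column from the right: bit + bit + carry-in; write the sum mod 2, carry 1 when the sum is 2 or 3.
carry:  01111100000
        00011111000
+       00100110001
-------------------
       001000101001
(the carry out of the leftmost column, 0, becomes the leading bit)
Decimal check:
  00011111000 = 128 + 64 + 32 + 16 + 8 = 248
  00100110001 = 256 + 32 + 16 + 1 = 305
  248 + 305 = 553, and 001000101001 = 512 + 32 + 8 + 1 = 553 ✓



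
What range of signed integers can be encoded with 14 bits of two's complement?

For 14-bit two's complement:
Minimum: -2^13 = -8192
Maximum: 2^13 - 1 = 8191



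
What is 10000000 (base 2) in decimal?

Sum of powers of 2 for each 1-bit:
2^7
= 128
= 128



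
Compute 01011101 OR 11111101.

OR: 1 when either bit is 1
  01011101
| 11111101
----------
  11111101
Decimal: 93 | 253 = 253



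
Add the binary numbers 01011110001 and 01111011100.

Add column by column from the right: bit + bit + carry-in; write the sum mod 2, carry 1 when the sum is 2 or 3.
carry:  11111100000
        01011110001
+       01111011100
-------------------
       011011001101
(the carry out of the leftmost column, 0, becomes the leading bit)
Decimal check:
  01011110001 = 512 + 128 + 64 + 32 + 16 + 1 = 753
  01111011100 = 512 + 256 + 128 + 64 + 16 + 8 + 4 = 988
  753 + 988 = 1741, and 011011001101 = 1024 + 512 + 128 + 64 + 8 + 4 + 1 = 1741 ✓



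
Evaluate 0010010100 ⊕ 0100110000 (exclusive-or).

XOR: 1 when bits differ
  0010010100
^ 0100110000
------------
  0110100100
Decimal: 148 ^ 304 = 420



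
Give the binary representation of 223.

Using repeated division by 2:
223 ÷ 2 = 111 remainder 1
111 ÷ 2 = 55 remainder 1
55 ÷ 2 = 27 remainder 1
27 ÷ 2 = 13 remainder 1
13 ÷ 2 = 6 remainder 1
6 ÷ 2 = 3 remainder 0
3 ÷ 2 = 1 remainder 1
1 ÷ 2 = 0 remainder 1
Reading remainders bottom to top: 11011111



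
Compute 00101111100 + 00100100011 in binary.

Add column by column from the right: bit + bit + carry-in; write the sum mod 2, carry 1 when the sum is 2 or 3.
carry:  01011000000
        00101111100
+       00100100011
-------------------
       001010011111
(the carry out of the leftmost column, 0, becomes the leading bit)
Decimal check:
  00101111100 = 256 + 64 + 32 + 16 + 8 + 4 = 380
  00100100011 = 256 + 32 + 2 + 1 = 291
  380 + 291 = 671, and 001010011111 = 512 + 128 + 16 + 8 + 4 + 2 + 1 = 671 ✓



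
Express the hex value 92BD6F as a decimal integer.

Expand by place value (powers of 16):
Digit values: B = 11, D = 13, F = 15
92BD6F = 9 × 16^5 + 2 × 16^4 + 11 × 16^3 + 13 × 16^2 + 6 × 16^1 + 15 × 16^0
= 9 × 1048576 + 2 × 65536 + 11 × 4096 + 13 × 256 + 6 × 16 + 15 × 1
= 9437184 + 131072 + 45056 + 3328 + 96 + 15
= 9616751



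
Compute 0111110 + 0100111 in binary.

Add column by column from the right: bit + bit + carry-in; write the sum mod 2, carry 1 when the sum is 2 or 3.
carry:  1111100
        0111110
+       0100111
---------------
       01100101
(the carry out of the leftmost column, 0, becomes the leading bit)
Decimal check:
  0111110 = 32 + 16 + 8 + 4 + 2 = 62
  0100111 = 32 + 4 + 2 + 1 = 39
  62 + 39 = 101, and 01100101 = 64 + 32 + 4 + 1 = 101 ✓



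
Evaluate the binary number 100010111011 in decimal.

Sum of powers of 2 for each 1-bit:
2^0 + 2^1 + 2^3 + 2^4 + 2^5 + 2^7 + 2^11
= 1 + 2 + 8 + 16 + 32 + 128 + 2048
= 2235



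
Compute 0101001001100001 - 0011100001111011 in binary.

Method 1 - Direct subtraction (column by column from the right: bit − bit − borrow-in; if negative, add 2 and borrow 1 from the next column):
borrow: 0111001111111100
        0101001001100001
-       0011100001111011
------------------------
        0001100111100110

Method 2 - Add two's complement:
Two's complement of 0011100001111011: invert → 1100011110000100, add 1 → 1100011110000101
  0101001001100001
+ 1100011110000101
------------------
 10001100111100110  (end carry out of the top bit = 1)
Discarding the end carry: 0001100111100110
Decimal check:
  0101001001100001 = 16384 + 4096 + 512 + 64 + 32 + 1 = 21089
  0011100001111011 = 8192 + 4096 + 2048 + 64 + 32 + 16 + 8 + 2 + 1 = 14459
  21089 - 14459 = 6630, and 0001100111100110 = 4096 + 2048 + 256 + 128 + 64 + 32 + 4 + 2 = 6630 ✓



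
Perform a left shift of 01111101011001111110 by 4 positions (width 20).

Original: 01111101011001111110 (decimal 513662)
Shift left by 4 positions
Append 4 zeros on the right and drop the 4 high bits that overflow the 20-bit width
Result: 11010110011111100000 (decimal 878560)
Equivalent: 513662 << 4 = 513662 × 2^4 = 8218592, truncated to 20 bits = 878560



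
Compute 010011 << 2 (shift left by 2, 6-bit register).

Original: 010011 (decimal 19)
Shift left by 2 positions
Append 2 zeros on the right and drop the 2 high bits that overflow the 6-bit width
Result: 001100 (decimal 12)
Equivalent: 19 << 2 = 19 × 2^2 = 76, truncated to 6 bits = 12



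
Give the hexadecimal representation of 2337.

Using repeated division by 16 (digits 10–15 are A–F):
2337 ÷ 16 = 146 remainder 1
146 ÷ 16 = 9 remainder 2
9 ÷ 16 = 0 remainder 9
Reading remainders bottom to top: 921



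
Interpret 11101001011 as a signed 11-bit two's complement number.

Binary: 11101001011
Sign bit: 1 (negative)
Invert: 00010110100
Add 1:  00010110101
Magnitude: 00010110101 = 128 + 32 + 16 + 4 + 1 = 181
Value: -181



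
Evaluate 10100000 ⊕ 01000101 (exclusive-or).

XOR: 1 when bits differ
  10100000
^ 01000101
----------
  11100101
Decimal: 160 ^ 69 = 229



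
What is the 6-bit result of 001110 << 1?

Original: 001110 (decimal 14)
Shift left by 1 position
Append 1 zero on the right
Result: 011100 (decimal 28)
Equivalent: 14 << 1 = 14 × 2^1 = 28



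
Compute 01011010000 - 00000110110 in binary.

Method 1 - Direct subtraction (column by column from the right: bit − bit − borrow-in; if negative, add 2 and borrow 1 from the next column):
borrow: 00001111100
        01011010000
-       00000110110
-------------------
        01010011010

Method 2 - Add two's complement:
Two's complement of 00000110110: invert → 11111001001, add 1 → 11111001010
  01011010000
+ 11111001010
-------------
 101010011010  (end carry out of the top bit = 1)
Discarding the end carry: 01010011010
Decimal check:
  01011010000 = 512 + 128 + 64 + 16 = 720
  00000110110 = 32 + 16 + 4 + 2 = 54
  720 - 54 = 666, and 01010011010 = 512 + 128 + 16 + 8 + 2 = 666 ✓



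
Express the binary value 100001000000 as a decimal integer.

Sum of powers of 2 for each 1-bit:
2^6 + 2^11
= 64 + 2048
= 2112



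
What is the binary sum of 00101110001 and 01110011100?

Add column by column from the right: bit + bit + carry-in; write the sum mod 2, carry 1 when the sum is 2 or 3.
carry:  11111100000
        00101110001
+       01110011100
-------------------
       010100001101
(the carry out of the leftmost column, 0, becomes the leading bit)
Decimal check:
  00101110001 = 256 + 64 + 32 + 16 + 1 = 369
  01110011100 = 512 + 256 + 128 + 16 + 8 + 4 = 924
  369 + 924 = 1293, and 010100001101 = 1024 + 256 + 8 + 4 + 1 = 1293 ✓



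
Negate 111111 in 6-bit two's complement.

Original (sign bit 1, negative): 111111
Step 1 - Invert all bits: 000000
Step 2 - Add 1: 000001
Verification: 111111 + 000001 = 1000000; discarding the end carry (carry out of the top bit) leaves the 6-bit value 000000, as required for x + (-x)



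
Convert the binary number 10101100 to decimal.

Sum of powers of 2 for each 1-bit:
2^2 + 2^3 + 2^5 + 2^7
= 4 + 8 + 32 + 128
= 172



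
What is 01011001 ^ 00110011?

XOR: 1 when bits differ
  01011001
^ 00110011
----------
  01101010
Decimal: 89 ^ 51 = 106



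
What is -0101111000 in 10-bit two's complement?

Original: 0101111000
Step 1 - Invert all bits: 1010000111
Step 2 - Add 1: 1010001000
Verification: 0101111000 + 1010001000 = 10000000000; discarding the end carry (carry out of the top bit) leaves the 10-bit value 0000000000, as required for x + (-x)



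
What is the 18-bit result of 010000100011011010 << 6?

Original: 010000100011011010 (decimal 67802)
Shift left by 6 positions
Append 6 zeros on the right and drop the 6 high bits that overflow the 18-bit width
Result: 100011011010000000 (decimal 145024)
Equivalent: 67802 << 6 = 67802 × 2^6 = 4339328, truncated to 18 bits = 145024



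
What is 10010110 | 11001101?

OR: 1 when either bit is 1
  10010110
| 11001101
----------
  11011111
Decimal: 150 | 205 = 223



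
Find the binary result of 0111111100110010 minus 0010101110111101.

Method 1 - Direct subtraction (column by column from the right: bit − bit − borrow-in; if negative, add 2 and borrow 1 from the next column):
borrow: 0000011111111010
        0111111100110010
-       0010101110111101
------------------------
        0101001101110101

Method 2 - Add two's complement:
Two's complement of 0010101110111101: invert → 1101010001000010, add 1 → 1101010001000011
  0111111100110010
+ 1101010001000011
------------------
 10101001101110101  (end carry out of the top bit = 1)
Discarding the end carry: 0101001101110101
Decimal check:
  0111111100110010 = 16384 + 8192 + 4096 + 2048 + 1024 + 512 + 256 + 32 + 16 + 2 = 32562
  0010101110111101 = 8192 + 2048 + 512 + 256 + 128 + 32 + 16 + 8 + 4 + 1 = 11197
  32562 - 11197 = 21365, and 0101001101110101 = 16384 + 4096 + 512 + 256 + 64 + 32 + 16 + 4 + 1 = 21365 ✓



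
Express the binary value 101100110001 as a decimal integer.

Sum of powers of 2 for each 1-bit:
2^0 + 2^4 + 2^5 + 2^8 + 2^9 + 2^11
= 1 + 16 + 32 + 256 + 512 + 2048
= 2865



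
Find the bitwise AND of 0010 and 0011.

AND: 1 only when both bits are 1
  0010
& 0011
------
  0010
Decimal: 2 & 3 = 2



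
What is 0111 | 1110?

OR: 1 when either bit is 1
  0111
| 1110
------
  1111
Decimal: 7 | 14 = 15



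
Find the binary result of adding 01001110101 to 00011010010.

Add column by column from the right: bit + bit + carry-in; write the sum mod 2, carry 1 when the sum is 2 or 3.
carry:  00111100000
        01001110101
+       00011010010
-------------------
       001101000111
(the carry out of the leftmost column, 0, becomes the leading bit)
Decimal check:
  01001110101 = 512 + 64 + 32 + 16 + 4 + 1 = 629
  00011010010 = 128 + 64 + 16 + 2 = 210
  629 + 210 = 839, and 001101000111 = 512 + 256 + 64 + 4 + 2 + 1 = 839 ✓



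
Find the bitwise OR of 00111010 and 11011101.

OR: 1 when either bit is 1
  00111010
| 11011101
----------
  11111111
Decimal: 58 | 221 = 255



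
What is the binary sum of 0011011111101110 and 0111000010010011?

Add column by column from the right: bit + bit + carry-in; write the sum mod 2, carry 1 when the sum is 2 or 3.
carry:  1110111111111100
        0011011111101110
+       0111000010010011
------------------------
       01010100010000001
(the carry out of the leftmost column, 0, becomes the leading bit)
Decimal check:
  0011011111101110 = 8192 + 4096 + 1024 + 512 + 256 + 128 + 64 + 32 + 8 + 4 + 2 = 14318
  0111000010010011 = 16384 + 8192 + 4096 + 128 + 16 + 2 + 1 = 28819
  14318 + 28819 = 43137, and 01010100010000001 = 32768 + 8192 + 2048 + 128 + 1 = 43137 ✓



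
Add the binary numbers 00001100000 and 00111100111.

Add column by column from the right: bit + bit + carry-in; write the sum mod 2, carry 1 when the sum is 2 or 3.
carry:  01111000000
        00001100000
+       00111100111
-------------------
       001001000111
(the carry out of the leftmost column, 0, becomes the leading bit)
Decimal check:
  00001100000 = 64 + 32 = 96
  00111100111 = 256 + 128 + 64 + 32 + 4 + 2 + 1 = 487
  96 + 487 = 583, and 001001000111 = 512 + 64 + 4 + 2 + 1 = 583 ✓



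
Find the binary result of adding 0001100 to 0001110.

Add column by column from the right: bit + bit + carry-in; write the sum mod 2, carry 1 when the sum is 2 or 3.
carry:  0011000
        0001100
+       0001110
---------------
       00011010
(the carry out of the leftmost column, 0, becomes the leading bit)
Decimal check:
  0001100 = 8 + 4 = 12
  0001110 = 8 + 4 + 2 = 14
  12 + 14 = 26, and 00011010 = 16 + 8 + 2 = 26 ✓



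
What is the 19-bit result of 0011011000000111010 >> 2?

Original: 0011011000000111010 (decimal 110650)
Shift right by 2 positions
Drop the 2 low bits; fill with zeros on the left
Result: 0000110110000001110 (decimal 27662)
Equivalent: 110650 >> 2 = 110650 ÷ 2^2 = 27662



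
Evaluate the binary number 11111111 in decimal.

Sum of powers of 2 for each 1-bit:
2^0 + 2^1 + 2^2 + 2^3 + 2^4 + 2^5 + 2^6 + 2^7
= 1 + 2 + 4 + 8 + 16 + 32 + 64 + 128
= 255



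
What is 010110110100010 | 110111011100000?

OR: 1 when either bit is 1
  010110110100010
| 110111011100000
-----------------
  110111111100010
Decimal: 11682 | 28384 = 28642



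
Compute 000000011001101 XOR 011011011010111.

XOR: 1 when bits differ
  000000011001101
^ 011011011010111
-----------------
  011011000011010
Decimal: 205 ^ 14039 = 13850



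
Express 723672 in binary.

Using repeated division by 2:
723672 ÷ 2 = 361836 remainder 0
361836 ÷ 2 = 180918 remainder 0
180918 ÷ 2 = 90459 remainder 0
90459 ÷ 2 = 45229 remainder 1
45229 ÷ 2 = 22614 remainder 1
22614 ÷ 2 = 11307 remainder 0
11307 ÷ 2 = 5653 remainder 1
5653 ÷ 2 = 2826 remainder 1
2826 ÷ 2 = 1413 remainder 0
1413 ÷ 2 = 706 remainder 1
706 ÷ 2 = 353 remainder 0
353 ÷ 2 = 176 remainder 1
176 ÷ 2 = 88 remainder 0
88 ÷ 2 = 44 remainder 0
44 ÷ 2 = 22 remainder 0
22 ÷ 2 = 11 remainder 0
11 ÷ 2 = 5 remainder 1
5 ÷ 2 = 2 remainder 1
2 ÷ 2 = 1 remainder 0
1 ÷ 2 = 0 remainder 1
Reading remainders bottom to top: 10110000101011011000



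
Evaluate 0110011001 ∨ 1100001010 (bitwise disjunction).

OR: 1 when either bit is 1
  0110011001
| 1100001010
------------
  1110011011
Decimal: 409 | 778 = 923



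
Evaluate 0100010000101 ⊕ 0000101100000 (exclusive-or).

XOR: 1 when bits differ
  0100010000101
^ 0000101100000
---------------
  0100111100101
Decimal: 2181 ^ 352 = 2533



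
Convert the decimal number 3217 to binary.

Using repeated division by 2:
3217 ÷ 2 = 1608 remainder 1
1608 ÷ 2 = 804 remainder 0
804 ÷ 2 = 402 remainder 0
402 ÷ 2 = 201 remainder 0
201 ÷ 2 = 100 remainder 1
100 ÷ 2 = 50 remainder 0
50 ÷ 2 = 25 remainder 0
25 ÷ 2 = 12 remainder 1
12 ÷ 2 = 6 remainder 0
6 ÷ 2 = 3 remainder 0
3 ÷ 2 = 1 remainder 1
1 ÷ 2 = 0 remainder 1
Reading remainders bottom to top: 110010010001



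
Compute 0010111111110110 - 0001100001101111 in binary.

Method 1 - Direct subtraction (column by column from the right: bit − bit − borrow-in; if negative, add 2 and borrow 1 from the next column):
borrow: 0010000000011110
        0010111111110110
-       0001100001101111
------------------------
        0001011110000111

Method 2 - Add two's complement:
Two's complement of 0001100001101111: invert → 1110011110010000, add 1 → 1110011110010001
  0010111111110110
+ 1110011110010001
------------------
 10001011110000111  (end carry out of the top bit = 1)
Discarding the end carry: 0001011110000111
Decimal check:
  0010111111110110 = 8192 + 2048 + 1024 + 512 + 256 + 128 + 64 + 32 + 16 + 4 + 2 = 12278
  0001100001101111 = 4096 + 2048 + 64 + 32 + 8 + 4 + 2 + 1 = 6255
  12278 - 6255 = 6023, and 0001011110000111 = 4096 + 1024 + 512 + 256 + 128 + 4 + 2 + 1 = 6023 ✓



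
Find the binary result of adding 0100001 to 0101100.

Add column by column from the right: bit + bit + carry-in; write the sum mod 2, carry 1 when the sum is 2 or 3.
carry:  1000000
        0100001
+       0101100
---------------
       01001101
(the carry out of the leftmost column, 0, becomes the leading bit)
Decimal check:
  0100001 = 32 + 1 = 33
  0101100 = 32 + 8 + 4 = 44
  33 + 44 = 77, and 01001101 = 64 + 8 + 4 + 1 = 77 ✓



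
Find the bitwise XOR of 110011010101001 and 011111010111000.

XOR: 1 when bits differ
  110011010101001
^ 011111010111000
-----------------
  101100000010001
Decimal: 26281 ^ 16056 = 22545



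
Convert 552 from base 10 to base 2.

Using repeated division by 2:
552 ÷ 2 = 276 remainder 0
276 ÷ 2 = 138 remainder 0
138 ÷ 2 = 69 remainder 0
69 ÷ 2 = 34 remainder 1
34 ÷ 2 = 17 remainder 0
17 ÷ 2 = 8 remainder 1
8 ÷ 2 = 4 remainder 0
4 ÷ 2 = 2 remainder 0
2 ÷ 2 = 1 remainder 0
1 ÷ 2 = 0 remainder 1
Reading remainders bottom to top: 1000101000



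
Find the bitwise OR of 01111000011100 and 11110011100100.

OR: 1 when either bit is 1
  01111000011100
| 11110011100100
----------------
  11111011111100
Decimal: 7708 | 15588 = 16124



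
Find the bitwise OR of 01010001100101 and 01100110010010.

OR: 1 when either bit is 1
  01010001100101
| 01100110010010
----------------
  01110111110111
Decimal: 5221 | 6546 = 7671



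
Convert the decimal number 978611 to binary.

Using repeated division by 2:
978611 ÷ 2 = 489305 remainder 1
489305 ÷ 2 = 244652 remainder 1
244652 ÷ 2 = 122326 remainder 0
122326 ÷ 2 = 61163 remainder 0
61163 ÷ 2 = 30581 remainder 1
30581 ÷ 2 = 15290 remainder 1
15290 ÷ 2 = 7645 remainder 0
7645 ÷ 2 = 3822 remainder 1
3822 ÷ 2 = 1911 remainder 0
1911 ÷ 2 = 955 remainder 1
955 ÷ 2 = 477 remainder 1
477 ÷ 2 = 238 remainder 1
238 ÷ 2 = 119 remainder 0
119 ÷ 2 = 59 remainder 1
59 ÷ 2 = 29 remainder 1
29 ÷ 2 = 14 remainder 1
14 ÷ 2 = 7 remainder 0
7 ÷ 2 = 3 remainder 1
3 ÷ 2 = 1 remainder 1
1 ÷ 2 = 0 remainder 1
Reading remainders bottom to top: 11101110111010110011



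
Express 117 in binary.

Using repeated division by 2:
117 ÷ 2 = 58 remainder 1
58 ÷ 2 = 29 remainder 0
29 ÷ 2 = 14 remainder 1
14 ÷ 2 = 7 remainder 0
7 ÷ 2 = 3 remainder 1
3 ÷ 2 = 1 remainder 1
1 ÷ 2 = 0 remainder 1
Reading remainders bottom to top: 1110101



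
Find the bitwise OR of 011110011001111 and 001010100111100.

OR: 1 when either bit is 1
  011110011001111
| 001010100111100
-----------------
  011110111111111
Decimal: 15567 | 5436 = 15871



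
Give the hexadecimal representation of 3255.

Using repeated division by 16 (digits 10–15 are A–F):
3255 ÷ 16 = 203 remainder 7
203 ÷ 16 = 12 remainder 11 (B)
12 ÷ 16 = 0 remainder 12 (C)
Reading remainders bottom to top: CB7



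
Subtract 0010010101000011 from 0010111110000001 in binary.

Method 1 - Direct subtraction (column by column from the right: bit − bit − borrow-in; if negative, add 2 and borrow 1 from the next column):
borrow: 0000000011111100
        0010111110000001
-       0010010101000011
------------------------
        0000101000111110

Method 2 - Add two's complement:
Two's complement of 0010010101000011: invert → 1101101010111100, add 1 → 1101101010111101
  0010111110000001
+ 1101101010111101
------------------
 10000101000111110  (end carry out of the top bit = 1)
Discarding the end carry: 0000101000111110
Decimal check:
  0010111110000001 = 8192 + 2048 + 1024 + 512 + 256 + 128 + 1 = 12161
  0010010101000011 = 8192 + 1024 + 256 + 64 + 2 + 1 = 9539
  12161 - 9539 = 2622, and 0000101000111110 = 2048 + 512 + 32 + 16 + 8 + 4 + 2 = 2622 ✓



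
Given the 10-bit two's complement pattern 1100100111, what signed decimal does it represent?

Binary: 1100100111
Sign bit: 1 (negative)
Invert: 0011011000
Add 1:  0011011001
Magnitude: 0011011001 = 128 + 64 + 16 + 8 + 1 = 217
Value: -217



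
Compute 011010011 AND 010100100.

AND: 1 only when both bits are 1
  011010011
& 010100100
-----------
  010000000
Decimal: 211 & 164 = 128



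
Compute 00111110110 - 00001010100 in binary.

Method 1 - Direct subtraction (column by column from the right: bit − bit − borrow-in; if negative, add 2 and borrow 1 from the next column):
borrow: 00000000000
        00111110110
-       00001010100
-------------------
        00110100010

Method 2 - Add two's complement:
Two's complement of 00001010100: invert → 11110101011, add 1 → 11110101100
  00111110110
+ 11110101100
-------------
 100110100010  (end carry out of the top bit = 1)
Discarding the end carry: 00110100010
Decimal check:
  00111110110 = 256 + 128 + 64 + 32 + 16 + 4 + 2 = 502
  00001010100 = 64 + 16 + 4 = 84
  502 - 84 = 418, and 00110100010 = 256 + 128 + 32 + 2 = 418 ✓



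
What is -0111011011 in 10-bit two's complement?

Original: 0111011011
Step 1 - Invert all bits: 1000100100
Step 2 - Add 1: 1000100101
Verification: 0111011011 + 1000100101 = 10000000000; discarding the end carry (carry out of the top bit) leaves the 10-bit value 0000000000, as required for x + (-x)



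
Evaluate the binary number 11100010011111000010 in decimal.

Sum of powers of 2 for each 1-bit:
2^1 + 2^6 + 2^7 + 2^8 + 2^9 + 2^10 + 2^13 + 2^17 + 2^18 + 2^19
= 2 + 64 + 128 + 256 + 512 + 1024 + 8192 + 131072 + 262144 + 524288
= 927682



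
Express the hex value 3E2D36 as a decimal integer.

Expand by place value (powers of 16):
Digit values: E = 14, D = 13
3E2D36 = 3 × 16^5 + 14 × 16^4 + 2 × 16^3 + 13 × 16^2 + 3 × 16^1 + 6 × 16^0
= 3 × 1048576 + 14 × 65536 + 2 × 4096 + 13 × 256 + 3 × 16 + 6 × 1
= 3145728 + 917504 + 8192 + 3328 + 48 + 6
= 4074806



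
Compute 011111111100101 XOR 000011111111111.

XOR: 1 when bits differ
  011111111100101
^ 000011111111111
-----------------
  011100000011010
Decimal: 16357 ^ 2047 = 14362



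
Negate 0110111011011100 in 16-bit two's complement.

Original: 0110111011011100
Step 1 - Invert all bits: 1001000100100011
Step 2 - Add 1: 1001000100100100
Verification: 0110111011011100 + 1001000100100100 = 10000000000000000; discarding the end carry (carry out of the top bit) leaves the 16-bit value 0000000000000000, as required for x + (-x)



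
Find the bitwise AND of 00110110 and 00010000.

AND: 1 only when both bits are 1
  00110110
& 00010000
----------
  00010000
Decimal: 54 & 16 = 16



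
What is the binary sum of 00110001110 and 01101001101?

Add column by column from the right: bit + bit + carry-in; write the sum mod 2, carry 1 when the sum is 2 or 3.
carry:  11000011000
        00110001110
+       01101001101
-------------------
       010011011011
(the carry out of the leftmost column, 0, becomes the leading bit)
Decimal check:
  00110001110 = 256 + 128 + 8 + 4 + 2 = 398
  01101001101 = 512 + 256 + 64 + 8 + 4 + 1 = 845
  398 + 845 = 1243, and 010011011011 = 1024 + 128 + 64 + 16 + 8 + 2 + 1 = 1243 ✓



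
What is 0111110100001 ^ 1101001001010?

XOR: 1 when bits differ
  0111110100001
^ 1101001001010
---------------
  1010111101011
Decimal: 4001 ^ 6730 = 5611



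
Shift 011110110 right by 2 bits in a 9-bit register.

Original: 011110110 (decimal 246)
Shift right by 2 positions
Drop the 2 low bits; fill with zeros on the left
Result: 000111101 (decimal 61)
Equivalent: 246 >> 2 = 246 ÷ 2^2 = 61



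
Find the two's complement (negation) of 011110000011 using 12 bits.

Original: 011110000011
Step 1 - Invert all bits: 100001111100
Step 2 - Add 1: 100001111101
Verification: 011110000011 + 100001111101 = 1000000000000; discarding the end carry (carry out of the top bit) leaves the 12-bit value 000000000000, as required for x + (-x)



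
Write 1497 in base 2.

Using repeated division by 2:
1497 ÷ 2 = 748 remainder 1
748 ÷ 2 = 374 remainder 0
374 ÷ 2 = 187 remainder 0
187 ÷ 2 = 93 remainder 1
93 ÷ 2 = 46 remainder 1
46 ÷ 2 = 23 remainder 0
23 ÷ 2 = 11 remainder 1
11 ÷ 2 = 5 remainder 1
5 ÷ 2 = 2 remainder 1
2 ÷ 2 = 1 remainder 0
1 ÷ 2 = 0 remainder 1
Reading remainders bottom to top: 10111011001



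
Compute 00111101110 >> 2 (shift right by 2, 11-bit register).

Original: 00111101110 (decimal 494)
Shift right by 2 positions
Drop the 2 low bits; fill with zeros on the left
Result: 00001111011 (decimal 123)
Equivalent: 494 >> 2 = 494 ÷ 2^2 = 123



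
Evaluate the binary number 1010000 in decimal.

Sum of powers of 2 for each 1-bit:
2^4 + 2^6
= 16 + 64
= 80



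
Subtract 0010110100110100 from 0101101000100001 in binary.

Method 1 - Direct subtraction (column by column from the right: bit − bit − borrow-in; if negative, add 2 and borrow 1 from the next column):
borrow: 0101101111111000
        0101101000100001
-       0010110100110100
------------------------
        0010110011101101

Method 2 - Add two's complement:
Two's complement of 0010110100110100: invert → 1101001011001011, add 1 → 1101001011001100
  0101101000100001
+ 1101001011001100
------------------
 10010110011101101  (end carry out of the top bit = 1)
Discarding the end carry: 0010110011101101
Decimal check:
  0101101000100001 = 16384 + 4096 + 2048 + 512 + 32 + 1 = 23073
  0010110100110100 = 8192 + 2048 + 1024 + 256 + 32 + 16 + 4 = 11572
  23073 - 11572 = 11501, and 0010110011101101 = 8192 + 2048 + 1024 + 128 + 64 + 32 + 8 + 4 + 1 = 11501 ✓

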